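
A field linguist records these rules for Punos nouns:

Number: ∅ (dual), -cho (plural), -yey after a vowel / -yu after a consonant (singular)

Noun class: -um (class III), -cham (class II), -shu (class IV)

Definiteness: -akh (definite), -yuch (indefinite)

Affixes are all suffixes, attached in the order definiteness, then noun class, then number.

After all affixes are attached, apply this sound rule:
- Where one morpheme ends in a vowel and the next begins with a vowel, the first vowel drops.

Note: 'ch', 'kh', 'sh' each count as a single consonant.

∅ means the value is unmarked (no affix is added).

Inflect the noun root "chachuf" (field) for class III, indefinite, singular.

Attach definiteness indefinite -yuch → chachufyuch.
Attach noun class class III -um → chachufyuchum.
Attach number singular -yu (after consonant 'm') → chachufyuchumyu.
Vowel deletion: no change.

chachufyuchumyu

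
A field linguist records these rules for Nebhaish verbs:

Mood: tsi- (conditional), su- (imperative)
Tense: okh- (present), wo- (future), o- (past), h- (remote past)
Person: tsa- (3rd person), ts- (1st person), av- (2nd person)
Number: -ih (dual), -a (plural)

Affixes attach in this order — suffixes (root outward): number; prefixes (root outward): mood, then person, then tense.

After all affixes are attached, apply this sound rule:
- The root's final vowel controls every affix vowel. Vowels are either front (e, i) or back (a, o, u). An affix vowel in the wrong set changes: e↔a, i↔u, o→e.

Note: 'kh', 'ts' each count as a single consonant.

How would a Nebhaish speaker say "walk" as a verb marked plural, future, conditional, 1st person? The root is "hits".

Attach mood conditional tsi- → tsihits.
Attach person 1st person ts- → tstsihits.
Attach tense future wo- → wotstsihits.
Attach number plural -a → wotstsihitsa.
Apply vowel harmony: wotstsihitsa → wetstsihitse.

wetstsihitse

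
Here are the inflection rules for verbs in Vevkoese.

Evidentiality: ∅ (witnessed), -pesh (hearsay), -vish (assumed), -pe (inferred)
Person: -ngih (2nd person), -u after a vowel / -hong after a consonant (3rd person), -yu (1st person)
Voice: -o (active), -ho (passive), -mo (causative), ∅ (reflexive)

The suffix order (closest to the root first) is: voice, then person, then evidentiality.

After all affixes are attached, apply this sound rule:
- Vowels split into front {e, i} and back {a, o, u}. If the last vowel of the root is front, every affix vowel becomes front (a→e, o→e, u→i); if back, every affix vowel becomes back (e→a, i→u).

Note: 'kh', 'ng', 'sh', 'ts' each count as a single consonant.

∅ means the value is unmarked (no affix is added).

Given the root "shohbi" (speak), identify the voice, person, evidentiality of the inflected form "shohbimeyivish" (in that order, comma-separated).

Segment: shohbi-mo-yu-vish.
voice: -mo → causative.
person: -yu → 1st person.
evidentiality: -vish → assumed.

causative, 1st person, assumed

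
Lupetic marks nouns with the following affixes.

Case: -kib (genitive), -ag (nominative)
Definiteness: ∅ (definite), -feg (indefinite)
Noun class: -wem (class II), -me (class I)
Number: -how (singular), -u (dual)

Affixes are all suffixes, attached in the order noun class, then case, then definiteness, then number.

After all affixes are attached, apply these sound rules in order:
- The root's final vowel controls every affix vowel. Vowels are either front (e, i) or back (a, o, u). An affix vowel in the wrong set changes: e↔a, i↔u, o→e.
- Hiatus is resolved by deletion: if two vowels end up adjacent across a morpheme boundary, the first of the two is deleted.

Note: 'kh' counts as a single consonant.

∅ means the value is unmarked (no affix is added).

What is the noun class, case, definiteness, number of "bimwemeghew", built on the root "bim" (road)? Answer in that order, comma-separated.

Segment: bim-wem-ag-how.
noun class: -wem → class II.
case: -ag → nominative.
definiteness: ∅ → definite.
number: -how → singular.

class II, nominative, definite, singular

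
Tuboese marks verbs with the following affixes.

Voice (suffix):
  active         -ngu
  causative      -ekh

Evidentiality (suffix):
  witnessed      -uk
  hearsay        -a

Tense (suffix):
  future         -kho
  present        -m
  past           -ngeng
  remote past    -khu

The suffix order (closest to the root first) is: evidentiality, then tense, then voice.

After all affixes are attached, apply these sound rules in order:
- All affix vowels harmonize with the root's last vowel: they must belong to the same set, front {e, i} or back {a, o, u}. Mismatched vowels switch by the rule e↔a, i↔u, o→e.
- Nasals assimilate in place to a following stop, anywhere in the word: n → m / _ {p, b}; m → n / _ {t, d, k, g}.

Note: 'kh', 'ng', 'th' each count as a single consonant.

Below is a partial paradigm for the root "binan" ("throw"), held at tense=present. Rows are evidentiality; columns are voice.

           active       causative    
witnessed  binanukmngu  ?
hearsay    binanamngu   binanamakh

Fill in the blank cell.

binanukmakh

Attach evidentiality witnessed -uk → binanuk.
Attach tense present -m → binanukm.
Attach voice causative -ekh → binanukmekh.
Apply vowel harmony: binanukmekh → binanukmakh.
Nasal assimilation: no change.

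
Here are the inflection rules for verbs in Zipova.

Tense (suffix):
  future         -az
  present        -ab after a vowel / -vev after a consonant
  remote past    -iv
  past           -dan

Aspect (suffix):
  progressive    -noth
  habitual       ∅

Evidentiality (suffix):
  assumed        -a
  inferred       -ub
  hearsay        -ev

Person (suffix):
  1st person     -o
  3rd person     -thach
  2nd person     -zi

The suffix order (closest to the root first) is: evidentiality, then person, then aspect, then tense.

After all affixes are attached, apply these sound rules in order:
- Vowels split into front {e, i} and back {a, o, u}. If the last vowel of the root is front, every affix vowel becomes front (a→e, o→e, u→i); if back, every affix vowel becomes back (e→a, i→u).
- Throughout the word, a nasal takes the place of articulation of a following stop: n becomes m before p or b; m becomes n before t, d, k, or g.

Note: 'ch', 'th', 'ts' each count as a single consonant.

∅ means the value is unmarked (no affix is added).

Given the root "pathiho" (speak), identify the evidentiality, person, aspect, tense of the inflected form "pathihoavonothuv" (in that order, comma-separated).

Segment: pathiho-ev-o-noth-iv.
evidentiality: -ev → hearsay.
person: -o → 1st person.
aspect: -noth → progressive.
tense: -iv → remote past.

hearsay, 1st person, progressive, remote past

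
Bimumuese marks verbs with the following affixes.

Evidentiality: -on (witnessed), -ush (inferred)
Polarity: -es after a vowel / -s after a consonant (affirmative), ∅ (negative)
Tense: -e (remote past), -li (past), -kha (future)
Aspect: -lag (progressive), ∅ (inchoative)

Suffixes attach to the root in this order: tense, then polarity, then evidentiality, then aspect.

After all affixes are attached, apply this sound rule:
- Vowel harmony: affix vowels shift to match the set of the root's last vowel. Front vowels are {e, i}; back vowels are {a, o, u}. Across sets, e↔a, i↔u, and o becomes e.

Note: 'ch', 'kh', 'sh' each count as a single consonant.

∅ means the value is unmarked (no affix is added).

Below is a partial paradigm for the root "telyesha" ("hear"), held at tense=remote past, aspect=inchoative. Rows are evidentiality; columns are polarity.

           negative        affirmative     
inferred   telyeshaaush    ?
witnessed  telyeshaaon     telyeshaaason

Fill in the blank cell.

telyeshaaasush

Attach tense remote past -e → telyeshae.
Attach polarity affirmative -es (after vowel 'e') → telyeshaees.
Attach evidentiality inferred -ush → telyeshaeesush.
aspect = inchoative: zero marking, form stays telyeshaeesush.
Apply vowel harmony: telyeshaeesush → telyeshaaasush.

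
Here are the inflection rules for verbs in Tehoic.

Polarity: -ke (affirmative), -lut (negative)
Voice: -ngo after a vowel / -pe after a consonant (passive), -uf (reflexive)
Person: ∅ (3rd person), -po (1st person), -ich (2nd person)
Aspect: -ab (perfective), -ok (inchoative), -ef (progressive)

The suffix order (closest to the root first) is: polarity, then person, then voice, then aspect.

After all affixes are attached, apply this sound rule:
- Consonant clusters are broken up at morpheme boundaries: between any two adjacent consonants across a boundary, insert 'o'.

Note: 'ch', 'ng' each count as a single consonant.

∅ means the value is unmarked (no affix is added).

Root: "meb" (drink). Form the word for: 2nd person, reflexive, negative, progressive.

Attach polarity negative -lut → meblut.
Attach person 2nd person -ich → meblutich.
Attach voice reflexive -uf → meblutichuf.
Attach aspect progressive -ef → meblutichufef.
Apply epenthesis: meblutichufef → mebolutichufef.

mebolutichufef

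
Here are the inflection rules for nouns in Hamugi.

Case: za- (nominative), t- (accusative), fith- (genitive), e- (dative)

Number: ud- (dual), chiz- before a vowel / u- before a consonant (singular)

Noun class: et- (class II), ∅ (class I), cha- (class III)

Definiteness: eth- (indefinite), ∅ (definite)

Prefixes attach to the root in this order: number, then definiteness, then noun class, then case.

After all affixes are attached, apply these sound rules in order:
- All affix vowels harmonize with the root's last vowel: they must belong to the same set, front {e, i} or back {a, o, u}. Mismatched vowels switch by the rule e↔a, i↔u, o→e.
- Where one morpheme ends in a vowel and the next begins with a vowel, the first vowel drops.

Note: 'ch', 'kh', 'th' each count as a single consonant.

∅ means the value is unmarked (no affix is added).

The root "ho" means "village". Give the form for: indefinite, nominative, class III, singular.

zachathuho

Attach number singular u- (before consonant 'h') → uho.
Attach definiteness indefinite eth- → ethuho.
Attach noun class class III cha- → chaethuho.
Attach case nominative za- → zachaethuho.
Apply vowel harmony: zachaethuho → zachaathuho.
Apply vowel deletion: zachaathuho → zachathuho.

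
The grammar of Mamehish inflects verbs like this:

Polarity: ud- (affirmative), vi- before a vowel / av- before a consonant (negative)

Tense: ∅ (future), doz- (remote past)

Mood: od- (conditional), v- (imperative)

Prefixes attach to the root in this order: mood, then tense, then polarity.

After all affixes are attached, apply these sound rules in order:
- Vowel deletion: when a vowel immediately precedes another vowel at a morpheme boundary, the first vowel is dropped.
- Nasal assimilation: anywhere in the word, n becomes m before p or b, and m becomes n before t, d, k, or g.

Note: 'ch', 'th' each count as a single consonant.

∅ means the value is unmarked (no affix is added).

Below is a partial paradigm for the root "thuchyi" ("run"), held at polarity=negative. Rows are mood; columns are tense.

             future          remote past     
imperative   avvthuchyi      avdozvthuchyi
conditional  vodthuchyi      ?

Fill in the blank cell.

avdozodthuchyi

Attach mood conditional od- → odthuchyi.
Attach tense remote past doz- → dozodthuchyi.
Attach polarity negative av- (before consonant 'd') → avdozodthuchyi.
Vowel deletion: no change.
Nasal assimilation: no change.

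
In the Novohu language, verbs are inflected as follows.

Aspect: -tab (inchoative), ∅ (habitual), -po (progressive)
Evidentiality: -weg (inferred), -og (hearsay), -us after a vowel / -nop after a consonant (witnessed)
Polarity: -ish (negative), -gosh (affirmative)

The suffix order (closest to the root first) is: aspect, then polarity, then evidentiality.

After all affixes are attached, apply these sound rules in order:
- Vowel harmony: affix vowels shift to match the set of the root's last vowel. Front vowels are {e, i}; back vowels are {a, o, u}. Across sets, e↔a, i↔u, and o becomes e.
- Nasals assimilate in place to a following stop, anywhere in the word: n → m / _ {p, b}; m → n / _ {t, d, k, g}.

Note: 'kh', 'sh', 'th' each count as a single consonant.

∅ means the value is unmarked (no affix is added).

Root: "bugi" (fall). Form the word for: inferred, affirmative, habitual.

aspect = habitual: zero marking, form stays bugi.
Attach polarity affirmative -gosh → bugigosh.
Attach evidentiality inferred -weg → bugigoshweg.
Apply vowel harmony: bugigoshweg → bugigeshweg.
Nasal assimilation: no change.

bugigeshweg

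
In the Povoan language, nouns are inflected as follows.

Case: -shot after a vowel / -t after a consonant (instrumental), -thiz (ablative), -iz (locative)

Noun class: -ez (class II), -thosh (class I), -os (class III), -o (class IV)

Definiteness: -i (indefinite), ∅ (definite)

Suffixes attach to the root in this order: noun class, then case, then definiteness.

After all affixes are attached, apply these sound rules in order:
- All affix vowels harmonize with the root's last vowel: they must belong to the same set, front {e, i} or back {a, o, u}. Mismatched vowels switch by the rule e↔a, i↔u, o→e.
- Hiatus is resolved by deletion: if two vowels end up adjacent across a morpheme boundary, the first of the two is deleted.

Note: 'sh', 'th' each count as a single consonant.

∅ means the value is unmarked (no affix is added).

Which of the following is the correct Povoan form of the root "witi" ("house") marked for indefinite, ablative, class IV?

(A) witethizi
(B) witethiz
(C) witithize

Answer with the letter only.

Attach noun class class IV -o → witio.
Attach case ablative -thiz → witiothiz.
Attach definiteness indefinite -i → witiothizi.
Apply vowel harmony: witiothizi → witiethizi.
Apply vowel deletion: witiethizi → witethizi.
So the correct form is witethizi, option (A).
(C) witithize is wrong: it has the affixes in the wrong order.
(B) witethiz is wrong: it uses definite instead of indefinite for definiteness.

A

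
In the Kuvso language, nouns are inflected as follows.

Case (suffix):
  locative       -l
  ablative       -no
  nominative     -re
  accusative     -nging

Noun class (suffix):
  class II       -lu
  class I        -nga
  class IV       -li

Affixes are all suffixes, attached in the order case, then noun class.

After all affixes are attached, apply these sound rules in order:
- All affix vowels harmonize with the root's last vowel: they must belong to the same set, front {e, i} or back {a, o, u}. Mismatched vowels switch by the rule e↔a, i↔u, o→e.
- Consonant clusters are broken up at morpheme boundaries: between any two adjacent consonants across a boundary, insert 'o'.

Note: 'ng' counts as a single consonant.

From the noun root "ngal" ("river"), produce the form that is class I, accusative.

ngalongungonga

Attach case accusative -nging → ngalnging.
Attach noun class class I -nga → ngalngingnga.
Apply vowel harmony: ngalngingnga → ngalngungnga.
Apply epenthesis: ngalngungnga → ngalongungonga.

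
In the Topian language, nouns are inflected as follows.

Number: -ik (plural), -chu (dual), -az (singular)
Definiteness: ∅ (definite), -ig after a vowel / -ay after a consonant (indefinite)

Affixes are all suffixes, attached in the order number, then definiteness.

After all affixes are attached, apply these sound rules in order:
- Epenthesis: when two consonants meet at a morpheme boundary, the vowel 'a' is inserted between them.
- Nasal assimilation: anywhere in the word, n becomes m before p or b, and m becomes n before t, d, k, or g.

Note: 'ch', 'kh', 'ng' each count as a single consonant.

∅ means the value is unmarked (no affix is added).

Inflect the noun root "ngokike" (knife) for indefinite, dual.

ngokikechuig

Attach number dual -chu → ngokikechu.
Attach definiteness indefinite -ig (after vowel 'u') → ngokikechuig.
Epenthesis: no change.
Nasal assimilation: no change.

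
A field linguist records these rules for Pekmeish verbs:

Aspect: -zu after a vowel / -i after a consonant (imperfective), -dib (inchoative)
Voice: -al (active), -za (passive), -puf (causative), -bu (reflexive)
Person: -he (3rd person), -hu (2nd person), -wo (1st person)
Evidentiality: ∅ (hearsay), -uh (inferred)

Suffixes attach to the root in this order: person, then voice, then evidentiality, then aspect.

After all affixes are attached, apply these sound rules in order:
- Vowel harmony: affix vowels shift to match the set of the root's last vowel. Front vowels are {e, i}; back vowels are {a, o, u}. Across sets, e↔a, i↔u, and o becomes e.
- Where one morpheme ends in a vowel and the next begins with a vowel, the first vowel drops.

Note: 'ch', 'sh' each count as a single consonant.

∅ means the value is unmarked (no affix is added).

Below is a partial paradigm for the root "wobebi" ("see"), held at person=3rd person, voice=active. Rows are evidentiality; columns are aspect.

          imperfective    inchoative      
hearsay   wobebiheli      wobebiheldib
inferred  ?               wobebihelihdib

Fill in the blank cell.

Attach person 3rd person -he → wobebihe.
Attach voice active -al → wobebiheal.
Attach evidentiality inferred -uh → wobebihealuh.
Attach aspect imperfective -i (after consonant 'h') → wobebihealuhi.
Apply vowel harmony: wobebihealuhi → wobebiheelihi.
Apply vowel deletion: wobebiheelihi → wobebihelihi.

wobebihelihi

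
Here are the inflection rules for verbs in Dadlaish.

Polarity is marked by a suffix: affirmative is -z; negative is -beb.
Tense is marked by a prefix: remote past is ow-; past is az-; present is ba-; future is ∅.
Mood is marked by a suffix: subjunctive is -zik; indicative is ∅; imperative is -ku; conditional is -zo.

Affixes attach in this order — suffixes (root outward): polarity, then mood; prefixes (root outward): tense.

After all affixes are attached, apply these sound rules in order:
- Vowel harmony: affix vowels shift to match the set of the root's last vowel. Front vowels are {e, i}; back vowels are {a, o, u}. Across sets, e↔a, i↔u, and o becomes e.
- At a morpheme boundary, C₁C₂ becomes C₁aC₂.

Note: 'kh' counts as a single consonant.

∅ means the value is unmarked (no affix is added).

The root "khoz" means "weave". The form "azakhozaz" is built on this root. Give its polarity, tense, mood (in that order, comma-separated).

affirmative, past, indicative

Segment: az-khoz-z.
polarity: -z → affirmative.
tense: az- → past.
mood: ∅ → indicative.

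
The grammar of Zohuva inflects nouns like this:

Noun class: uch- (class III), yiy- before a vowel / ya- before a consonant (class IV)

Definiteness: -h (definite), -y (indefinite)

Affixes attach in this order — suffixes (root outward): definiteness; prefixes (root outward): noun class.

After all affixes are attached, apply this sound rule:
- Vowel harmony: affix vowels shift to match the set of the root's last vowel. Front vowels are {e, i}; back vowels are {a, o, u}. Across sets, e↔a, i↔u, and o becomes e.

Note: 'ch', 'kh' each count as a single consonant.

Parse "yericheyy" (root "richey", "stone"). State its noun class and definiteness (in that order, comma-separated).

Segment: ya-richey-y.
noun class: yiy/ya- → class IV.
definiteness: -y → indefinite.

class IV, indefinite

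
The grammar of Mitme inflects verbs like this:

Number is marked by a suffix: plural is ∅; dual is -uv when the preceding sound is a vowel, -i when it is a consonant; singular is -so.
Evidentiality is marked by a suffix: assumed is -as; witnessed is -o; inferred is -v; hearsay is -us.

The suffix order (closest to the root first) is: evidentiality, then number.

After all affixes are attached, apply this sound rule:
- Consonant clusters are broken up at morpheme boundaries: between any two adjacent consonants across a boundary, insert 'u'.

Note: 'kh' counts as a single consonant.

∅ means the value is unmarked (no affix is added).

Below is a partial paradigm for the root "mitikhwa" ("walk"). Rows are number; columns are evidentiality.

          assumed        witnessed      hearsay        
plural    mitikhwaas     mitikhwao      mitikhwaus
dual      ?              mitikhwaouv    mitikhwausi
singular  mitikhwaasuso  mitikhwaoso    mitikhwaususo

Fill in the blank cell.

mitikhwaasi

Attach evidentiality assumed -as → mitikhwaas.
Attach number dual -i (after consonant 's') → mitikhwaasi.
Epenthesis: no change.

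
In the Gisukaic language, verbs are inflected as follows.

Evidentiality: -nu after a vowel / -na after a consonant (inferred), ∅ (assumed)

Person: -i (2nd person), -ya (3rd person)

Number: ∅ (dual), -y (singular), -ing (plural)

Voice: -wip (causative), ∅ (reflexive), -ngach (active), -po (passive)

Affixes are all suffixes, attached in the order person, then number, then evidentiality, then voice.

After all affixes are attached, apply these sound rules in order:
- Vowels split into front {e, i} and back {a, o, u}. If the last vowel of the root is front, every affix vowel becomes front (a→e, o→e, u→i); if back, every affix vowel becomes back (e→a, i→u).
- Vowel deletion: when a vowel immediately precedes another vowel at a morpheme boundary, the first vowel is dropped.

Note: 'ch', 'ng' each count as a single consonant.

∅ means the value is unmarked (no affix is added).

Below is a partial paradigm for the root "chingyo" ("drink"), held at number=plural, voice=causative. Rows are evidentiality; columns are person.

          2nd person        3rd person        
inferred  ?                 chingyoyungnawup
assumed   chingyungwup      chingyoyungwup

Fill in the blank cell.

Attach person 2nd person -i → chingyoi.
Attach number plural -ing → chingyoiing.
Attach evidentiality inferred -na (after consonant 'ng') → chingyoiingna.
Attach voice causative -wip → chingyoiingnawip.
Apply vowel harmony: chingyoiingnawip → chingyouungnawup.
Apply vowel deletion: chingyouungnawup → chingyungnawup.

chingyungnawup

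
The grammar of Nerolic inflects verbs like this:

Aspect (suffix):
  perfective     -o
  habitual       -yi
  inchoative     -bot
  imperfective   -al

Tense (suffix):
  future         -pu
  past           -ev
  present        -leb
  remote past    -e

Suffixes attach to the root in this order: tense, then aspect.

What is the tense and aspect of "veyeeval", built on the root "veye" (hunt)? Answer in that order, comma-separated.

Segment: veye-ev-al.
tense: -ev → past.
aspect: -al → imperfective.

past, imperfective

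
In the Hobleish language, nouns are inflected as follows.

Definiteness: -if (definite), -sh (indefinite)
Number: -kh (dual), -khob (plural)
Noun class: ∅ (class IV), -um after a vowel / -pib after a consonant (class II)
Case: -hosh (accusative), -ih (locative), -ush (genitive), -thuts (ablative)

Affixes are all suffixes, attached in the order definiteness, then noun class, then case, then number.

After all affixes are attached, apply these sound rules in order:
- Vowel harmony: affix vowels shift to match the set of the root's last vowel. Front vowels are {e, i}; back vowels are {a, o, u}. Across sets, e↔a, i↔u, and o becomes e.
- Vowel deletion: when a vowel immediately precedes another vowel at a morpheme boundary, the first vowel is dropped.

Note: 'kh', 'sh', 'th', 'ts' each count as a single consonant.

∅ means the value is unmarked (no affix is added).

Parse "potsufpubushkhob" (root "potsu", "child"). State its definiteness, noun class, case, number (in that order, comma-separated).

definite, class II, genitive, plural

Segment: potsu-if-pib-ush-khob.
definiteness: -if → definite.
noun class: -um/pib → class II.
case: -ush → genitive.
number: -khob → plural.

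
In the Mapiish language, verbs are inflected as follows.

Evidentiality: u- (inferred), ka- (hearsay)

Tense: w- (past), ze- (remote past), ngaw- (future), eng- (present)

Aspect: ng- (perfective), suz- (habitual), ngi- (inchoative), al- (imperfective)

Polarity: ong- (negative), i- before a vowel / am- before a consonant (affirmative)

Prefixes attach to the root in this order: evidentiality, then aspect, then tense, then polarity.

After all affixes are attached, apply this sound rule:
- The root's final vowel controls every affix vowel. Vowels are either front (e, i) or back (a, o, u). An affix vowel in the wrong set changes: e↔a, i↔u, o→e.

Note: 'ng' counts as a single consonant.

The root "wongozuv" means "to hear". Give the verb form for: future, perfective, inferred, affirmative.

amngawnguwongozuv

Attach evidentiality inferred u- → uwongozuv.
Attach aspect perfective ng- → nguwongozuv.
Attach tense future ngaw- → ngawnguwongozuv.
Attach polarity affirmative am- (before consonant 'ng') → amngawnguwongozuv.
Vowel harmony: no change.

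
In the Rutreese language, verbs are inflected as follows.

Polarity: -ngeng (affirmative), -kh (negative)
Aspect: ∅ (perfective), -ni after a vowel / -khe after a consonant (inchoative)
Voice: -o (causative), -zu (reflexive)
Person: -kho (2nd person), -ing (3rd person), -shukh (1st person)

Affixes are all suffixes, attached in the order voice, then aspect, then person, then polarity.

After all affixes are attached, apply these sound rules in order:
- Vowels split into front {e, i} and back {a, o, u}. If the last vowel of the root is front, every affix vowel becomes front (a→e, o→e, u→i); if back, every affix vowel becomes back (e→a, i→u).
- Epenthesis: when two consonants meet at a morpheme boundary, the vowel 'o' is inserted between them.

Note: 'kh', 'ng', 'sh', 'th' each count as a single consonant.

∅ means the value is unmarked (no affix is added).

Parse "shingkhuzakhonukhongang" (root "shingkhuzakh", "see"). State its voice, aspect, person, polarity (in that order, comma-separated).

Segment: shingkhuzakh-o-ni-kho-ngeng.
voice: -o → causative.
aspect: -ni/khe → inchoative.
person: -kho → 2nd person.
polarity: -ngeng → affirmative.

causative, inchoative, 2nd person, affirmative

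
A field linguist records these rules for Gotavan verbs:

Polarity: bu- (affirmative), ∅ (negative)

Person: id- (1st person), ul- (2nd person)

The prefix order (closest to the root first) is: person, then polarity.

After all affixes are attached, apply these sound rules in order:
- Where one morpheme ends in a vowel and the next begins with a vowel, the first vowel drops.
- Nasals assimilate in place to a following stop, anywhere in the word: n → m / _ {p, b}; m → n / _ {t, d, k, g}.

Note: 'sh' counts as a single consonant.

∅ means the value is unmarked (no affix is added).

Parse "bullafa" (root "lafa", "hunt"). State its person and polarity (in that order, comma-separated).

Segment: bu-ul-lafa.
person: ul- → 2nd person.
polarity: bu- → affirmative.

2nd person, affirmative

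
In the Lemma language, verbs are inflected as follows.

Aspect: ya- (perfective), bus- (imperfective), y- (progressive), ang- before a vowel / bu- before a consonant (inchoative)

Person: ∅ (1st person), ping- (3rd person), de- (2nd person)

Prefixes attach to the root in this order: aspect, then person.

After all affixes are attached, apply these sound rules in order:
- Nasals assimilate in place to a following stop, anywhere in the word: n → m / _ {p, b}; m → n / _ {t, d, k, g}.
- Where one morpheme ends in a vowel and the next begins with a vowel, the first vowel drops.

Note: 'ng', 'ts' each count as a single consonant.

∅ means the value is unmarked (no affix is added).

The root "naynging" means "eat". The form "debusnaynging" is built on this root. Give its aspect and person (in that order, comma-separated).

Segment: de-bus-naynging.
aspect: bus- → imperfective.
person: de- → 2nd person.

imperfective, 2nd person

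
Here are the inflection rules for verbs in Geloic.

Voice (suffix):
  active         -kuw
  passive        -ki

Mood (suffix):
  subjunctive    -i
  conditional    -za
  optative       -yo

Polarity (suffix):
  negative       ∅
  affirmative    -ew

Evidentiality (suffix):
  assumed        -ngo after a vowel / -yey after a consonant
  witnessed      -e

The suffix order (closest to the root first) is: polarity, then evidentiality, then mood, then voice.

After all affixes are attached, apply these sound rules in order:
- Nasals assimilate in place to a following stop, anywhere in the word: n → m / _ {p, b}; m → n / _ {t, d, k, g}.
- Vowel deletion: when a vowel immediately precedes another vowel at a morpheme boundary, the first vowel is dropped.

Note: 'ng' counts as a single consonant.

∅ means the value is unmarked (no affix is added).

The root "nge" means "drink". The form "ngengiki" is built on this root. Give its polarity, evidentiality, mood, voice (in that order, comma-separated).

Segment: nge-ngo-i-ki.
polarity: ∅ → negative.
evidentiality: -ngo/yey → assumed.
mood: -i → subjunctive.
voice: -ki → passive.

negative, assumed, subjunctive, passive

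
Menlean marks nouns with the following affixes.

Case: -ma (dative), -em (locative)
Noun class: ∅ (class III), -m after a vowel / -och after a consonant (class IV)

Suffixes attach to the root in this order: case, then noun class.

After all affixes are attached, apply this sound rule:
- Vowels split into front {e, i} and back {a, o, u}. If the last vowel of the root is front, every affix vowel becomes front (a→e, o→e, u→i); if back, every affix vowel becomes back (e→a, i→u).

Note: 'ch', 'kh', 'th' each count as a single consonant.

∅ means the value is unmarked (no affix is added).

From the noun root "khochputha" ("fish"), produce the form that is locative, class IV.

khochputhaamoch

Attach case locative -em → khochputhaem.
Attach noun class class IV -och (after consonant 'm') → khochputhaemoch.
Apply vowel harmony: khochputhaemoch → khochputhaamoch.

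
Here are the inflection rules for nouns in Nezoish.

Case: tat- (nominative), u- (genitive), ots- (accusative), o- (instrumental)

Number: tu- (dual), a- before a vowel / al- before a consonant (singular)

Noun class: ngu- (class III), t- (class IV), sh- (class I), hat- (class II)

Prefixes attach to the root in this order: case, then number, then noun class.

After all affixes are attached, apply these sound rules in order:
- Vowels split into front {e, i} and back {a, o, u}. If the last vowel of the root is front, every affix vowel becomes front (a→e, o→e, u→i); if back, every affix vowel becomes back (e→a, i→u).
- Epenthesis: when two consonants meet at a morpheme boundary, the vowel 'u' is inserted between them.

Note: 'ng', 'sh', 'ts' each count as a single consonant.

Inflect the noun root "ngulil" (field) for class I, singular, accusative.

Attach case accusative ots- → otsngulil.
Attach number singular a- (before vowel 'o') → aotsngulil.
Attach noun class class I sh- → shaotsngulil.
Apply vowel harmony: shaotsngulil → sheetsngulil.
Apply epenthesis: sheetsngulil → sheetsungulil.

sheetsungulil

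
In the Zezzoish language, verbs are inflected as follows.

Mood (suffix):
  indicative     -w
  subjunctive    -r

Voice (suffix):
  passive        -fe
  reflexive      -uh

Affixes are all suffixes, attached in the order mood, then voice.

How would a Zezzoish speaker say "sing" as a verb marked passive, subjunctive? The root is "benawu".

benawurfe

Attach mood subjunctive -r → benawur.
Attach voice passive -fe → benawurfe.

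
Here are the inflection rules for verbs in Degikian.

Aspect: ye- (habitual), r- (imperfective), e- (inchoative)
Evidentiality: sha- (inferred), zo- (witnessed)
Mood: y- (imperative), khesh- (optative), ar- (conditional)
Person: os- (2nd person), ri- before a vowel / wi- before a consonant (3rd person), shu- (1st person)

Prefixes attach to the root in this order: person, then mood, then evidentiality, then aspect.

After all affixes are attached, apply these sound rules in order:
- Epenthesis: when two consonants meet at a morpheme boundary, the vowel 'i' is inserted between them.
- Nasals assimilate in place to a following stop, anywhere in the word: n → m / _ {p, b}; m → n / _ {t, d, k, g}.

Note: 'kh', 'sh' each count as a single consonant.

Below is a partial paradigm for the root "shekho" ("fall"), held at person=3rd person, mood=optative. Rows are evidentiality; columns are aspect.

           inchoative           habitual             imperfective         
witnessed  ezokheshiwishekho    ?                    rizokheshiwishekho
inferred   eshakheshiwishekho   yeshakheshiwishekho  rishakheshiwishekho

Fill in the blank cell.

Attach person 3rd person wi- (before consonant 'sh') → wishekho.
Attach mood optative khesh- → kheshwishekho.
Attach evidentiality witnessed zo- → zokheshwishekho.
Attach aspect habitual ye- → yezokheshwishekho.
Apply epenthesis: yezokheshwishekho → yezokheshiwishekho.
Nasal assimilation: no change.

yezokheshiwishekho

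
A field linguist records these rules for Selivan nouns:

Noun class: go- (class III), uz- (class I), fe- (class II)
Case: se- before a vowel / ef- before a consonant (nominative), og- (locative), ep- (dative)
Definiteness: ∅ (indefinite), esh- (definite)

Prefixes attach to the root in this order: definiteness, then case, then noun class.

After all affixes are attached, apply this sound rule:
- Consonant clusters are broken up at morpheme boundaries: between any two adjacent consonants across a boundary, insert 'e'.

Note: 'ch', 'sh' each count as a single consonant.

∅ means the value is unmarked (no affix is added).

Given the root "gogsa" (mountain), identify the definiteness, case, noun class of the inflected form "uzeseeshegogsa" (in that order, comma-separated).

Segment: uz-se-esh-gogsa.
definiteness: esh- → definite.
case: se/ef- → nominative.
noun class: uz- → class I.

definite, nominative, class I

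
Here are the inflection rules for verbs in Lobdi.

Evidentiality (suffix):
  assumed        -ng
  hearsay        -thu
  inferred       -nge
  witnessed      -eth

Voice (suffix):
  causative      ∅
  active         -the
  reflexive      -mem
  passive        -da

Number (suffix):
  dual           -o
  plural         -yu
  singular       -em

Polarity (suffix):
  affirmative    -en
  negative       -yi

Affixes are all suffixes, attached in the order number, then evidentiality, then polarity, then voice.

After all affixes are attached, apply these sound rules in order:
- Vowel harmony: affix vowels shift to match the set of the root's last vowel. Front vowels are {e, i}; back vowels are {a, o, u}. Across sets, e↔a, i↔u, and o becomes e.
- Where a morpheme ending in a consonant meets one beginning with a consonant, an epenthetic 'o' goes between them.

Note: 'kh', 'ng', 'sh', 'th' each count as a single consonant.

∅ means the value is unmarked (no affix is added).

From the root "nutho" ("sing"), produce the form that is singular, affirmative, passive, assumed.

Attach number singular -em → nuthoem.
Attach evidentiality assumed -ng → nuthoemng.
Attach polarity affirmative -en → nuthoemngen.
Attach voice passive -da → nuthoemngenda.
Apply vowel harmony: nuthoemngenda → nuthoamnganda.
Apply epenthesis: nuthoamnganda → nuthoamonganoda.

nuthoamonganoda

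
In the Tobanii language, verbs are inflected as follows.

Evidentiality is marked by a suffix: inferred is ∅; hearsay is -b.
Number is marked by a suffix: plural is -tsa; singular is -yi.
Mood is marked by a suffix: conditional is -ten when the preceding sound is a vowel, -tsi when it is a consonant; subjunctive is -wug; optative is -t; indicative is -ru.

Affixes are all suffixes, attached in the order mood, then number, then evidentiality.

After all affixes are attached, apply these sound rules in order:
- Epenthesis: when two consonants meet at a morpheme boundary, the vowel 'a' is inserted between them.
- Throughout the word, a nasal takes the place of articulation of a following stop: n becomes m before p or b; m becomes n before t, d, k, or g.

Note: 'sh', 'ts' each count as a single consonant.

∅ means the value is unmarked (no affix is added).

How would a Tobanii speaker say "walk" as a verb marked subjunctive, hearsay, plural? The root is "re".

rewugatsab

Attach mood subjunctive -wug → rewug.
Attach number plural -tsa → rewugtsa.
Attach evidentiality hearsay -b → rewugtsab.
Apply epenthesis: rewugtsab → rewugatsab.
Nasal assimilation: no change.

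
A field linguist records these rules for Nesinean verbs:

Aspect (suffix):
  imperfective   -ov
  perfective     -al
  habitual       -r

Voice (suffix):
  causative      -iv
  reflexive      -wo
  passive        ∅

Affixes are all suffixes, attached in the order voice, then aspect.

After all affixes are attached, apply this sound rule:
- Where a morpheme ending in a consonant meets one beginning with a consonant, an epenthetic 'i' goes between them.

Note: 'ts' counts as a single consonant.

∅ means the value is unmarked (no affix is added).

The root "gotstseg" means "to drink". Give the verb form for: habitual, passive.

voice = passive: zero marking, form stays gotstseg.
Attach aspect habitual -r → gotstsegr.
Apply epenthesis: gotstsegr → gotstsegir.

gotstsegir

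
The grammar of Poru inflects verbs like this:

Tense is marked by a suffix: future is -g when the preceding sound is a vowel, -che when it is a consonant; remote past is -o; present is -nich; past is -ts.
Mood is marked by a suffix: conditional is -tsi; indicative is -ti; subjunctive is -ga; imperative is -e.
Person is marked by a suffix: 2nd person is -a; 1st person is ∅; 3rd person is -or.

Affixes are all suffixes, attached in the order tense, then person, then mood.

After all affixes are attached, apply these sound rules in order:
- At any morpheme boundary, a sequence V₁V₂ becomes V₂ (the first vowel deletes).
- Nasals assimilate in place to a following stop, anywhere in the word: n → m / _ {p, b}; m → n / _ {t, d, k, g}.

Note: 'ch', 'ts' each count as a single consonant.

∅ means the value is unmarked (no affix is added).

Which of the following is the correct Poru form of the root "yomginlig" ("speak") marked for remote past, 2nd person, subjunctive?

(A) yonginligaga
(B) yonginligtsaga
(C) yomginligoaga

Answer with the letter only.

Attach tense remote past -o → yomginligo.
Attach person 2nd person -a → yomginligoa.
Attach mood subjunctive -ga → yomginligoaga.
Apply vowel deletion: yomginligoaga → yomginligaga.
Apply nasal assimilation: yomginligaga → yonginligaga.
So the correct form is yonginligaga, option (A).
(C) yomginligoaga is wrong: it fails to apply the sound rule(s).
(B) yonginligtsaga is wrong: it uses past instead of remote past for tense.

A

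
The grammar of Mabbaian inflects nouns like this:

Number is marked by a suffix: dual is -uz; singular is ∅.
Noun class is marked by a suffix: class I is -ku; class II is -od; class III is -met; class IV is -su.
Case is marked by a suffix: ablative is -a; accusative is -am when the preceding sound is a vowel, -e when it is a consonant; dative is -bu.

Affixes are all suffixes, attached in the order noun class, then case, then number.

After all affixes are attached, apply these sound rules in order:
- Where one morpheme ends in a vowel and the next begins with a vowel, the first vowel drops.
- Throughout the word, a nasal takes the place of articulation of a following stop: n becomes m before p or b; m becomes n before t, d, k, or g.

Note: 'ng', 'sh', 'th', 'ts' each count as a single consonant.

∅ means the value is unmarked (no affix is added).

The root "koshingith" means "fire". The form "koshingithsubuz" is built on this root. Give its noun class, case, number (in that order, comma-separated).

class IV, dative, dual

Segment: koshingith-su-bu-uz.
noun class: -su → class IV.
case: -bu → dative.
number: -uz → dual.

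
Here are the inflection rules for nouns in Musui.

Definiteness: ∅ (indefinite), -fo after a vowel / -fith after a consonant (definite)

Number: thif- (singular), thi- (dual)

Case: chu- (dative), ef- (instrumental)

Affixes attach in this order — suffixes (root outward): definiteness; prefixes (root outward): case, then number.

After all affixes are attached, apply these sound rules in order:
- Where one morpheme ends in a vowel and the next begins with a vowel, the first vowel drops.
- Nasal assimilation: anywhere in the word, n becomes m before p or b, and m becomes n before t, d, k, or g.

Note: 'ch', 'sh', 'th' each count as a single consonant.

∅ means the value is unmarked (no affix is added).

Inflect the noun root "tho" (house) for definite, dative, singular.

Attach case dative chu- → chutho.
Attach definiteness definite -fo (after vowel 'o') → chuthofo.
Attach number singular thif- → thifchuthofo.
Vowel deletion: no change.
Nasal assimilation: no change.

thifchuthofo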